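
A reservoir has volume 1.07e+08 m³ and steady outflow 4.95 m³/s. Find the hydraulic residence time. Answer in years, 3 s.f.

0.685 yr

Q = 4.95 m³/s × 3.156e+07 s/yr = 1.562e+08 m³/yr.
Hydraulic residence time τ = V/Q = 1.07e+08/1.562e+08 = 0.685 yr.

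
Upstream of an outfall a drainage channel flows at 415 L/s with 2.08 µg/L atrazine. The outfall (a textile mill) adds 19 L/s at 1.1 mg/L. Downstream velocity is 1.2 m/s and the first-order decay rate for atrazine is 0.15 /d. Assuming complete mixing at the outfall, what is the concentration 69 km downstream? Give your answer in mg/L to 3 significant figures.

19 L/s = 0.019 m³/s.
415 L/s = 0.415 m³/s.
2.08 µg/L = 0.00208 mg/L.
After complete mixing, C₀ = (0.019·1.1 + 0.415·0.00208) / 0.434 = 0.05015 mg/L.
Travel time t = 6.9e+04 m / 1.2 m/s = 5.75e+04 s = 0.6655 d.
C = 0.05015·exp(−0.15·0.6655) = 0.05015·0.905 = 0.04538 mg/L.

0.0454 mg/L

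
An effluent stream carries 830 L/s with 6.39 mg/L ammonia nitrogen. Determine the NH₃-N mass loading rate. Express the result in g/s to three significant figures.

5.30 g/s

830 L/s = 0.83 m³/s.
Mass flux = Q·C = 0.83 m³/s × 6.39 g/m³ = 5.304 g/s.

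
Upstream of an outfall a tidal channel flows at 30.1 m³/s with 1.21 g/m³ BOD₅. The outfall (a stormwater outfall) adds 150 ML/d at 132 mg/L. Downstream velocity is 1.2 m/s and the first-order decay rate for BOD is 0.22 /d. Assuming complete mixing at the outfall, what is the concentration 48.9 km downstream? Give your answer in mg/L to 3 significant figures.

150 ML/d = 1.736 m³/s.
After complete mixing, C₀ = (1.736·132 + 30.1·1.21) / 31.84 = 8.342 mg/L.
Travel time t = 4.89e+04 m / 1.2 m/s = 4.075e+04 s = 0.4716 d.
C = 8.342·exp(−0.22·0.4716) = 8.342·0.9014 = 7.52 mg/L.

7.52 mg/L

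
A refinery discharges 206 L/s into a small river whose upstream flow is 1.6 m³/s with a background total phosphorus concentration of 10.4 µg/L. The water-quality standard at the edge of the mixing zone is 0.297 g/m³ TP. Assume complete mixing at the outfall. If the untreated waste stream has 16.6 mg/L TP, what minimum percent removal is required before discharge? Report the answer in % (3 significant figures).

206 L/s = 0.206 m³/s.
10.4 µg/L = 0.0104 mg/L.
Mass balance: 0.297·1.806 = 0.206·Cₑ + 1.6·0.0104.
Cₑ = (0.5364 − 0.01664) / 0.206 = 2.523 mg/L.
Required removal = 1 − 2.523/16.6 = 84.8 %.

84.8 %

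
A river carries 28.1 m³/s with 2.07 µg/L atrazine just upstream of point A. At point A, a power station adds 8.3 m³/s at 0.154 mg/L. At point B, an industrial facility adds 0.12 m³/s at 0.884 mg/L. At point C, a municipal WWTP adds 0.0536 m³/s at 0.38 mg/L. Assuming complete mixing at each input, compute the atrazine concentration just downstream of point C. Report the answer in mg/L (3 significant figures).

0.0400 mg/L

2.07 µg/L = 0.00207 mg/L.
After input A: C = (28.1·0.00207 + 8.3·0.154) / 36.4 = 0.03671 mg/L.
After input B: C = (36.4·0.03671 + 0.12·0.884) / 36.52 = 0.0395 mg/L.
After input C: C = (36.52·0.0395 + 0.0536·0.38) / 36.57 = 0.04 mg/L.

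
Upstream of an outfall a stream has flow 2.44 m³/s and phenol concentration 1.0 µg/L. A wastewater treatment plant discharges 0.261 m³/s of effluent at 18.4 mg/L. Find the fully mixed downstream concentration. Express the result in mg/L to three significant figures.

1.78 mg/L

1.0 µg/L = 0.001 mg/L.
Conservation of mass across the mixing zone: C = (0.261·18.4 + 2.44·0.001) / (0.261 + 2.44) = 4.805/2.701 = 1.779 mg/L.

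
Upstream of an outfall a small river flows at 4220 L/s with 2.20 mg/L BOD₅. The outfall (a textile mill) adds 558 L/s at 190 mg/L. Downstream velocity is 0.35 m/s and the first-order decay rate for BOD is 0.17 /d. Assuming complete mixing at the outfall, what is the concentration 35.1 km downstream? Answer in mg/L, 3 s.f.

558 L/s = 0.558 m³/s.
4220 L/s = 4.22 m³/s.
After complete mixing, C₀ = (0.558·190 + 4.22·2.2) / 4.778 = 24.13 mg/L.
Travel time t = 3.51e+04 m / 0.35 m/s = 1.003e+05 s = 1.161 d.
C = 24.13·exp(−0.17·1.161) = 24.13·0.8209 = 19.81 mg/L.

19.8 mg/L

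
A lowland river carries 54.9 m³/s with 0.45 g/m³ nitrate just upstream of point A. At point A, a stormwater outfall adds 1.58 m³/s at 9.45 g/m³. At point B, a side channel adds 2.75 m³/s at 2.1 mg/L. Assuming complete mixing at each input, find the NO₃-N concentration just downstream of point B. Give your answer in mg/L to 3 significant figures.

After input A: C = (54.9·0.45 + 1.58·9.45) / 56.48 = 0.7018 mg/L.
After input B: C = (56.48·0.7018 + 2.75·2.1) / 59.23 = 0.7667 mg/L.

0.767 mg/L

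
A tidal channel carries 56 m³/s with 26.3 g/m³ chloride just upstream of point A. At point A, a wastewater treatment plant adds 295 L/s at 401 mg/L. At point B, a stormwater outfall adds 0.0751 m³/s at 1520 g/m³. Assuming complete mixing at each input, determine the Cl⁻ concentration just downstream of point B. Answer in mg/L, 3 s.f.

30.3 mg/L

295 L/s = 0.295 m³/s.
After input A: C = (56·26.3 + 0.295·401) / 56.3 = 28.26 mg/L.
After input B: C = (56.3·28.26 + 0.0751·1520) / 56.37 = 30.25 mg/L.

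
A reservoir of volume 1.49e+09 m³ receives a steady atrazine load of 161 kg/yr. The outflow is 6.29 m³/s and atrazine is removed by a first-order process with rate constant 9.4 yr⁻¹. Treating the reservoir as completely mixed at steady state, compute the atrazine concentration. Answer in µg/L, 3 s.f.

Outflow Q = 6.29 m³/s × 3.156e+07 s/yr = 1.985e+08 m³/yr.
Steady-state CSTR mass balance: W = Q·C + k·V·C, so C = W/(Q + kV).
Q + kV = 1.985e+08 + 9.4·1.49e+09 = 1.42e+10 m³/yr.
C = 161/1.42e+10 = 1.133e-08 kg/m³ = 1.133e-05 mg/L = 0.01133 µg/L.

0.0113 µg/L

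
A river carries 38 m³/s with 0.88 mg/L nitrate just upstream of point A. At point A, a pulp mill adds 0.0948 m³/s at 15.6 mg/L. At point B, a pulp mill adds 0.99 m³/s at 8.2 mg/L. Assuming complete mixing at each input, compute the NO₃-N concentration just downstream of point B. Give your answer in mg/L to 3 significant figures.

1.10 mg/L

After input A: C = (38·0.88 + 0.0948·15.6) / 38.09 = 0.9166 mg/L.
After input B: C = (38.09·0.9166 + 0.99·8.2) / 39.08 = 1.101 mg/L.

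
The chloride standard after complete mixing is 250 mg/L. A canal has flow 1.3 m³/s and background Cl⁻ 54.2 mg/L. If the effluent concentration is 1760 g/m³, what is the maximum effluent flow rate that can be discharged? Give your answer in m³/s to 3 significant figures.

Mass balance at complete mixing: C_std·(Q_w + Q_r) = Q_w·C_e + Q_r·C_b.
Rearranging, Q_w = Q_r·(C_std − C_b)/(C_e − C_std) = 1.3·(250 − 54.2) / (1760 − 250) = 0.1686 m³/s.

0.169 m³/s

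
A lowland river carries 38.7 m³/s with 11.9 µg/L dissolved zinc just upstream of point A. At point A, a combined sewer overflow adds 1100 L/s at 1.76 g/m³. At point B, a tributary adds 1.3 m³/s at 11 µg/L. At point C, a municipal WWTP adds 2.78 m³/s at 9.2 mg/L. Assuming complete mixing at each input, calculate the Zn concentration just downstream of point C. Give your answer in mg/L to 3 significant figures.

11.9 µg/L = 0.0119 mg/L.
1100 L/s = 1.1 m³/s.
After input A: C = (38.7·0.0119 + 1.1·1.76) / 39.8 = 0.06021 mg/L.
11 µg/L = 0.011 mg/L.
After input B: C = (39.8·0.06021 + 1.3·0.011) / 41.1 = 0.05866 mg/L.
After input C: C = (41.1·0.05866 + 2.78·9.2) / 43.88 = 0.6378 mg/L.

0.638 mg/L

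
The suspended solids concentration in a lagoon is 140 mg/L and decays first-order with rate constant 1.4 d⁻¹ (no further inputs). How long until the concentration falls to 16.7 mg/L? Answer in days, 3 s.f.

1.52 d

t = ln(C₀/C)/k = ln(140/16.7)/1.4 = 2.126/1.4 = 1.519 d.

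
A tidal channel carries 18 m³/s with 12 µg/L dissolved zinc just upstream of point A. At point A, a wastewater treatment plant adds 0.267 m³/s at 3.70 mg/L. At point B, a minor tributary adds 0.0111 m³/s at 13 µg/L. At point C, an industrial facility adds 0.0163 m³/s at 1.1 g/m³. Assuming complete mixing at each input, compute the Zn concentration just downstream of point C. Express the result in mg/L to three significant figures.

0.0668 mg/L

12 µg/L = 0.012 mg/L.
After input A: C = (18·0.012 + 0.267·3.7) / 18.27 = 0.06591 mg/L.
13 µg/L = 0.013 mg/L.
After input B: C = (18.27·0.06591 + 0.0111·0.013) / 18.28 = 0.06587 mg/L.
After input C: C = (18.28·0.06587 + 0.0163·1.1) / 18.29 = 0.06679 mg/L.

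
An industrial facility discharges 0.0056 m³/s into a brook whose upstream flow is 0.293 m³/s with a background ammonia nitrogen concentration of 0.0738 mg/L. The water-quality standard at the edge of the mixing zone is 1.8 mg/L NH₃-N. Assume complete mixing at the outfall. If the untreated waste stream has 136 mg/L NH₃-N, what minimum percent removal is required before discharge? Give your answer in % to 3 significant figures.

32.3 %

Mass balance: 1.8·0.2986 = 0.0056·Cₑ + 0.293·0.0738.
Cₑ = (0.5375 − 0.02162) / 0.0056 = 92.12 mg/L.
Required removal = 1 − 92.12/136 = 32.27 %.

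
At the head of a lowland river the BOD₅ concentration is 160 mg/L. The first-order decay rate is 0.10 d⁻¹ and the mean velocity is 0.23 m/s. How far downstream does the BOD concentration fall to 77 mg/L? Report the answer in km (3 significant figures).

From C = C₀·e^(−kt), t = ln(C₀/C)/k = ln(160/77)/0.10 = 0.7314/0.10 = 7.314 d.
Distance = v·t = 0.23 m/s × 6.319e+05 s = 1.453e+05 m = 145.3 km.

145 km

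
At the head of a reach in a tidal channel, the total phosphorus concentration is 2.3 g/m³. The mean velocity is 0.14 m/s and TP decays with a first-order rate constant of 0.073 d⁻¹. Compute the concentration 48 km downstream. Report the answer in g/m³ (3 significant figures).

1.72 g/m³

Travel time t = 48 km / 0.14 m/s = 4.8e+04/0.14 = 3.429e+05 s = 3.968 d.
First-order decay: C = 2.3·exp(−0.073·3.968) = 2.3·0.7485 = 1.722 g/m³.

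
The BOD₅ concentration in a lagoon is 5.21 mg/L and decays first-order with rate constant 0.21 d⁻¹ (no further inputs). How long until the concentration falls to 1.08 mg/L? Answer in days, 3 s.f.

t = ln(C₀/C)/k = ln(5.21/1.08)/0.21 = 1.574/0.21 = 7.493 d.

7.49 d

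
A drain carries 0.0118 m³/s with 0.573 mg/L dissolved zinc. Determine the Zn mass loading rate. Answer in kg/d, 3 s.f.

Mass flux = Q·C = 0.0118 m³/s × 0.573 g/m³ = 0.006761 g/s.
= 0.006761 g/s × 86.4 = 0.5842 kg/d.

0.584 kg/d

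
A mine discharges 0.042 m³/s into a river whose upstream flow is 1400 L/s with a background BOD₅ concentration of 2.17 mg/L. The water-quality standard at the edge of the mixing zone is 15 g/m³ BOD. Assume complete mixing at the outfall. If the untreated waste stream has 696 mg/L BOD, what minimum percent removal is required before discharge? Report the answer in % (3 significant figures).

1400 L/s = 1.4 m³/s.
Mass balance: 15·1.442 = 0.042·Cₑ + 1.4·2.17.
Cₑ = (21.63 − 3.038) / 0.042 = 442.7 mg/L.
Required removal = 1 − 442.7/696 = 36.4 %.

36.4 %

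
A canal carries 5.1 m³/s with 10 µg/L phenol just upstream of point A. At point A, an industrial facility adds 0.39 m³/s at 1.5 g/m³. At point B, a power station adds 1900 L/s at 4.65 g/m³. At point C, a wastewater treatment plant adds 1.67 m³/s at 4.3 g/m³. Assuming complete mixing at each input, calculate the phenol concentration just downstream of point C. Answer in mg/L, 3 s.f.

1.84 mg/L

10 µg/L = 0.01 mg/L.
After input A: C = (5.1·0.01 + 0.39·1.5) / 5.49 = 0.1158 mg/L.
1900 L/s = 1.9 m³/s.
After input B: C = (5.49·0.1158 + 1.9·4.65) / 7.39 = 1.282 mg/L.
After input C: C = (7.39·1.282 + 1.67·4.3) / 9.06 = 1.838 mg/L.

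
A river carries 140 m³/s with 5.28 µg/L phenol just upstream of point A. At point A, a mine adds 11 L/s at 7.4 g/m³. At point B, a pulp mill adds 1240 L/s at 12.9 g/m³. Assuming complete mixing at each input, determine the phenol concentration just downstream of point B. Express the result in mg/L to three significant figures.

0.119 mg/L

5.28 µg/L = 0.00528 mg/L.
11 L/s = 0.011 m³/s.
After input A: C = (140·0.00528 + 0.011·7.4) / 140 = 0.005861 mg/L.
1240 L/s = 1.24 m³/s.
After input B: C = (140·0.005861 + 1.24·12.9) / 141.3 = 0.1191 mg/L.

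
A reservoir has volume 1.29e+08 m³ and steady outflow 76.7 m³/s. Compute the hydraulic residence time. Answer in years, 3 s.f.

0.0533 yr

Q = 76.7 m³/s × 3.156e+07 s/yr = 2.42e+09 m³/yr.
Hydraulic residence time τ = V/Q = 1.29e+08/2.42e+09 = 0.0533 yr.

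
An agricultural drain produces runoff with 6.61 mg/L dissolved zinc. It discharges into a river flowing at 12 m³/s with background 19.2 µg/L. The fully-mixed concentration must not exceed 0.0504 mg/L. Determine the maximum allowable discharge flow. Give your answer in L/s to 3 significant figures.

57.1 L/s

19.2 µg/L = 0.0192 mg/L.
Mass balance at complete mixing: C_std·(Q_w + Q_r) = Q_w·C_e + Q_r·C_b.
Rearranging, Q_w = Q_r·(C_std − C_b)/(C_e − C_std) = 12·(0.0504 − 0.0192) / (6.61 − 0.0504) = 0.05708 m³/s.
= 57.08 L/s.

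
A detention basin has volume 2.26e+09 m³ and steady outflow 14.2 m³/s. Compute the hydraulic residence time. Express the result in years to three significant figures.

Q = 14.2 m³/s × 3.156e+07 s/yr = 4.481e+08 m³/yr.
Hydraulic residence time τ = V/Q = 2.26e+09/4.481e+08 = 5.043 yr.

5.04 yr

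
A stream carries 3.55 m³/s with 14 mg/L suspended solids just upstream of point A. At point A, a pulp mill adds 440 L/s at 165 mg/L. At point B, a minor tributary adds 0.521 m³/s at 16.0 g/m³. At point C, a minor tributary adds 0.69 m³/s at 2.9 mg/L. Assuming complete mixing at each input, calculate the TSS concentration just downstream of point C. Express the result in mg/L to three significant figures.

25.5 mg/L

440 L/s = 0.44 m³/s.
After input A: C = (3.55·14 + 0.44·165) / 3.99 = 30.65 mg/L.
After input B: C = (3.99·30.65 + 0.521·16) / 4.511 = 28.96 mg/L.
After input C: C = (4.511·28.96 + 0.69·2.9) / 5.201 = 25.5 mg/L.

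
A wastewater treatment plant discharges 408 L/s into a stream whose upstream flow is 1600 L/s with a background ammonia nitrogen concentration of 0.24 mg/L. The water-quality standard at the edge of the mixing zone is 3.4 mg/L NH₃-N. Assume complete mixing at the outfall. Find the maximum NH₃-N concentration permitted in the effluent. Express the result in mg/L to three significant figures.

15.8 mg/L

408 L/s = 0.408 m³/s.
1600 L/s = 1.6 m³/s.
Mass balance: 3.4·2.008 = 0.408·Cₑ + 1.6·0.24.
Cₑ = (6.827 − 0.384) / 0.408 = 15.79 mg/L.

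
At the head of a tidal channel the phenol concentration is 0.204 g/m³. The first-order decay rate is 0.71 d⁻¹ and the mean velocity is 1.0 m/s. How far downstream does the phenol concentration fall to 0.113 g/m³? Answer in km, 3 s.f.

From C = C₀·e^(−kt), t = ln(C₀/C)/k = ln(0.204/0.113)/0.71 = 0.5907/0.71 = 0.832 d.
Distance = v·t = 1.0 m/s × 7.189e+04 s = 7.189e+04 m = 71.89 km.

71.9 km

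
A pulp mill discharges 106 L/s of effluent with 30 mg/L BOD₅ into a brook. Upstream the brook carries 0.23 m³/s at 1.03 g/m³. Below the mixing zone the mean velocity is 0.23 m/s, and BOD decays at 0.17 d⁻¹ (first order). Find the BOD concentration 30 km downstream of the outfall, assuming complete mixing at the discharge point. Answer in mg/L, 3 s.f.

106 L/s = 0.106 m³/s.
After complete mixing, C₀ = (0.106·30 + 0.23·1.03) / 0.336 = 10.17 mg/L.
Travel time t = 3e+04 m / 0.23 m/s = 1.304e+05 s = 1.51 d.
C = 10.17·exp(−0.17·1.51) = 10.17·0.7736 = 7.867 mg/L.

7.87 mg/L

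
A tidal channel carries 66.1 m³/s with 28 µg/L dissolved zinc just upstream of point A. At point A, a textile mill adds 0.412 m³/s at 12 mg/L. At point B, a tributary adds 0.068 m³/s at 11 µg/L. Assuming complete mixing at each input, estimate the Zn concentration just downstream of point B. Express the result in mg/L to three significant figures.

28 µg/L = 0.028 mg/L.
After input A: C = (66.1·0.028 + 0.412·12) / 66.51 = 0.1022 mg/L.
11 µg/L = 0.011 mg/L.
After input B: C = (66.51·0.1022 + 0.068·0.011) / 66.58 = 0.1021 mg/L.

0.102 mg/L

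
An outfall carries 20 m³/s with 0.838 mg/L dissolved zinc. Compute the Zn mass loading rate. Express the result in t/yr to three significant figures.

529 t/yr

Mass flux = Q·C = 20 m³/s × 0.838 g/m³ = 16.76 g/s.
= 16.76 g/s × 31.56 = 528.9 t/yr.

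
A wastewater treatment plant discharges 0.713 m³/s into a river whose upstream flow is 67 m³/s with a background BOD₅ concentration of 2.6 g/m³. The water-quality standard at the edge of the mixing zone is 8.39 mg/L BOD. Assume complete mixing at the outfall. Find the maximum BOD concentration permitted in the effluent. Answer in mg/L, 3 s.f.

Mass balance: 8.39·67.71 = 0.713·Cₑ + 67·2.6.
Cₑ = (568.1 − 174.2) / 0.713 = 552.5 mg/L.

552 mg/L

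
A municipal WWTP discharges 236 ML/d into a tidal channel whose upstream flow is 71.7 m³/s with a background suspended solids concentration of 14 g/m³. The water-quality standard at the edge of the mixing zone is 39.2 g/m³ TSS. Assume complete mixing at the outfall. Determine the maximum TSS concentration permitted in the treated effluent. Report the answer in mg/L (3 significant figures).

701 mg/L

236 ML/d = 2.731 m³/s.
Mass balance: 39.2·74.43 = 2.731·Cₑ + 71.7·14.
Cₑ = (2918 − 1004) / 2.731 = 700.7 mg/L.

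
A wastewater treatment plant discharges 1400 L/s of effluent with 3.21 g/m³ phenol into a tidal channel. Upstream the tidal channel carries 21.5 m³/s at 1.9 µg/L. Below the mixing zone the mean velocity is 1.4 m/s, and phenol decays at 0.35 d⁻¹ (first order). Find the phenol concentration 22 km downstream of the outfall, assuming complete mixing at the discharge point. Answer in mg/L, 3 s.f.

0.186 mg/L

1400 L/s = 1.4 m³/s.
1.9 µg/L = 0.0019 mg/L.
After complete mixing, C₀ = (1.4·3.21 + 21.5·0.0019) / 22.9 = 0.198 mg/L.
Travel time t = 2.2e+04 m / 1.4 m/s = 1.571e+04 s = 0.1819 d.
C = 0.198·exp(−0.35·0.1819) = 0.198·0.9383 = 0.1858 mg/L.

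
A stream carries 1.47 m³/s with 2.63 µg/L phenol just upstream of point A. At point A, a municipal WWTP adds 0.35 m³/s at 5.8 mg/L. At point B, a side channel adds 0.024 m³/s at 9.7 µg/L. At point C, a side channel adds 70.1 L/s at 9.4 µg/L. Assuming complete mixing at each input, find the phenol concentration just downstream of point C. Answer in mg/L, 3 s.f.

2.63 µg/L = 0.00263 mg/L.
After input A: C = (1.47·0.00263 + 0.35·5.8) / 1.82 = 1.118 mg/L.
9.7 µg/L = 0.0097 mg/L.
After input B: C = (1.82·1.118 + 0.024·0.0097) / 1.844 = 1.103 mg/L.
70.1 L/s = 0.0701 m³/s.
9.4 µg/L = 0.0094 mg/L.
After input C: C = (1.844·1.103 + 0.0701·0.0094) / 1.914 = 1.063 mg/L.

1.06 mg/L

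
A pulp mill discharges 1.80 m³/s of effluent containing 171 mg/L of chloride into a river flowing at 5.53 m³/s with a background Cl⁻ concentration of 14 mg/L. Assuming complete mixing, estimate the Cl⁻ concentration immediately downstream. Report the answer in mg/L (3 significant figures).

Flow-weighted mixing gives C = (1.8·171 + 5.53·14) / (1.8 + 5.53) = 385.2/7.33 = 52.55 mg/L.

52.6 mg/L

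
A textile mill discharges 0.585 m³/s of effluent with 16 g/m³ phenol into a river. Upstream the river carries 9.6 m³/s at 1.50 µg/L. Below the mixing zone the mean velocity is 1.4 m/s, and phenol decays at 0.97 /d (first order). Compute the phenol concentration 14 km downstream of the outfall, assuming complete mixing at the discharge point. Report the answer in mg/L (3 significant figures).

1.50 µg/L = 0.0015 mg/L.
After complete mixing, C₀ = (0.585·16 + 9.6·0.0015) / 10.18 = 0.9204 mg/L.
Travel time t = 1.4e+04 m / 1.4 m/s = 1e+04 s = 0.1157 d.
C = 0.9204·exp(−0.97·0.1157) = 0.9204·0.8938 = 0.8227 mg/L.

0.823 mg/L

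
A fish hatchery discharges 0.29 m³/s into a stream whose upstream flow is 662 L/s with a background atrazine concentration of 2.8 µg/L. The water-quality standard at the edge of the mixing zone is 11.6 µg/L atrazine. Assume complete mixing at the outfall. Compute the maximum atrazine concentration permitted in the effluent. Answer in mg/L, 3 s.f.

662 L/s = 0.662 m³/s.
2.8 µg/L = 0.0028 mg/L.
11.6 µg/L = 0.0116 mg/L.
Mass balance: 0.0116·0.952 = 0.29·Cₑ + 0.662·0.0028.
Cₑ = (0.01104 − 0.001854) / 0.29 = 0.03169 mg/L.

0.0317 mg/L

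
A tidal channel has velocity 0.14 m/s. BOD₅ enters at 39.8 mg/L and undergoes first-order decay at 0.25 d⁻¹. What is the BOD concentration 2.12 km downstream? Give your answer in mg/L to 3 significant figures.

Travel time t = 2.12 km / 0.14 m/s = 2120/0.14 = 1.514e+04 s = 0.1753 d.
First-order decay: C = 39.8·exp(−0.25·0.1753) = 39.8·0.9571 = 38.09 mg/L.

38.1 mg/L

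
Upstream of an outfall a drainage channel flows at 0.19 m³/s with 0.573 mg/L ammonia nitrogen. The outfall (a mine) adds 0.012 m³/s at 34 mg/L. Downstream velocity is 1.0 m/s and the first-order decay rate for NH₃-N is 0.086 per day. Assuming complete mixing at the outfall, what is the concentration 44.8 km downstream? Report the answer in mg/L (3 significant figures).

After complete mixing, C₀ = (0.012·34 + 0.19·0.573) / 0.202 = 2.559 mg/L.
Travel time t = 4.48e+04 m / 1.0 m/s = 4.48e+04 s = 0.5185 d.
C = 2.559·exp(−0.086·0.5185) = 2.559·0.9564 = 2.447 mg/L.

2.45 mg/L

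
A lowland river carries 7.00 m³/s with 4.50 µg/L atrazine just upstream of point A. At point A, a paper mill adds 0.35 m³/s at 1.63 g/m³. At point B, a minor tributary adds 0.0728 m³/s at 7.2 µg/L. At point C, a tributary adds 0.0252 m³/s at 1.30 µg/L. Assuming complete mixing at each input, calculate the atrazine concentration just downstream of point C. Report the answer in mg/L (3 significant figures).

0.0809 mg/L

4.50 µg/L = 0.0045 mg/L.
After input A: C = (7·0.0045 + 0.35·1.63) / 7.35 = 0.0819 mg/L.
7.2 µg/L = 0.0072 mg/L.
After input B: C = (7.35·0.0819 + 0.0728·0.0072) / 7.423 = 0.08117 mg/L.
1.30 µg/L = 0.0013 mg/L.
After input C: C = (7.423·0.08117 + 0.0252·0.0013) / 7.448 = 0.0809 mg/L.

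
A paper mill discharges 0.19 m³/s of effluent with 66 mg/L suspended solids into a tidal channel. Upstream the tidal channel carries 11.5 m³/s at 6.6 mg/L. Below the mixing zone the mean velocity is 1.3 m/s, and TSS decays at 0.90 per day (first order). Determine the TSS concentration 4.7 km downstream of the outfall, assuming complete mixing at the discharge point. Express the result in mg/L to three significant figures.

7.29 mg/L

After complete mixing, C₀ = (0.19·66 + 11.5·6.6) / 11.69 = 7.565 mg/L.
Travel time t = 4700 m / 1.3 m/s = 3615 s = 0.04184 d.
C = 7.565·exp(−0.90·0.04184) = 7.565·0.963 = 7.286 mg/L.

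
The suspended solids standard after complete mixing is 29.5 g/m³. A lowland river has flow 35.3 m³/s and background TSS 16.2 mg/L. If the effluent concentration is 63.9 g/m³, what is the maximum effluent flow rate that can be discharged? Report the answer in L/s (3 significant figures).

13600 L/s

Mass balance at complete mixing: C_std·(Q_w + Q_r) = Q_w·C_e + Q_r·C_b.
Rearranging, Q_w = Q_r·(C_std − C_b)/(C_e − C_std) = 35.3·(29.5 − 16.2) / (63.9 − 29.5) = 13.65 m³/s.
= 1.365e+04 L/s.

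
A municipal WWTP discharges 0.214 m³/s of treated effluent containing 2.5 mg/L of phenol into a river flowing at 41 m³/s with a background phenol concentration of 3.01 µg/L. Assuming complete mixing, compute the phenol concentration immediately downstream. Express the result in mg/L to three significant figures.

3.01 µg/L = 0.00301 mg/L.
Conservation of mass across the mixing zone: C = (0.214·2.5 + 41·0.00301) / (0.214 + 41) = 0.6584/41.21 = 0.01598 mg/L.

0.0160 mg/L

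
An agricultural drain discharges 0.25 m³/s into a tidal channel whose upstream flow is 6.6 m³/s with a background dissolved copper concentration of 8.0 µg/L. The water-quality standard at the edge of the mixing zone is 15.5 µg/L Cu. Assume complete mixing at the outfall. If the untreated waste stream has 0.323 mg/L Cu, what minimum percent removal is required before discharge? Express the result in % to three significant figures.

33.9 %

8.0 µg/L = 0.008 mg/L.
15.5 µg/L = 0.0155 mg/L.
Mass balance: 0.0155·6.85 = 0.25·Cₑ + 6.6·0.008.
Cₑ = (0.1062 − 0.0528) / 0.25 = 0.2135 mg/L.
Required removal = 1 − 0.2135/0.323 = 33.9 %.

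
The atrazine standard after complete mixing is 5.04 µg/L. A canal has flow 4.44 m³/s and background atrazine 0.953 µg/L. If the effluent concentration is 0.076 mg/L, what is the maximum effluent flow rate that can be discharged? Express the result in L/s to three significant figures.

0.953 µg/L = 0.000953 mg/L.
5.04 µg/L = 0.00504 mg/L.
Mass balance at complete mixing: C_std·(Q_w + Q_r) = Q_w·C_e + Q_r·C_b.
Rearranging, Q_w = Q_r·(C_std − C_b)/(C_e − C_std) = 4.44·(0.00504 − 0.000953) / (0.076 − 0.00504) = 0.2557 m³/s.
= 255.7 L/s.

256 L/s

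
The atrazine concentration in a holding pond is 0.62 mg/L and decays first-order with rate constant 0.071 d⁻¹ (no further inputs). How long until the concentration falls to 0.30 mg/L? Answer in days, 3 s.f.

t = ln(C₀/C)/k = ln(0.62/0.30)/0.071 = 0.7259/0.071 = 10.22 d.

10.2 d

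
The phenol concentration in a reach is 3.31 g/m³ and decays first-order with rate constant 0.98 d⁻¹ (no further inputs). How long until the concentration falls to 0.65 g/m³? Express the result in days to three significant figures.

t = ln(C₀/C)/k = ln(3.31/0.65)/0.98 = 1.628/0.98 = 1.661 d.

1.66 d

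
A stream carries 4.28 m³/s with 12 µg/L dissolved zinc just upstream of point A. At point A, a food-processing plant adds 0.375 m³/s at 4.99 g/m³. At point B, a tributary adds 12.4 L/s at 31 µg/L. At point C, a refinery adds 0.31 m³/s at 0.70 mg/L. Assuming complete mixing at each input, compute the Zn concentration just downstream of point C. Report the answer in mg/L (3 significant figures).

0.430 mg/L

12 µg/L = 0.012 mg/L.
After input A: C = (4.28·0.012 + 0.375·4.99) / 4.655 = 0.413 mg/L.
12.4 L/s = 0.0124 m³/s.
31 µg/L = 0.031 mg/L.
After input B: C = (4.655·0.413 + 0.0124·0.031) / 4.667 = 0.412 mg/L.
After input C: C = (4.667·0.412 + 0.31·0.7) / 4.977 = 0.4299 mg/L.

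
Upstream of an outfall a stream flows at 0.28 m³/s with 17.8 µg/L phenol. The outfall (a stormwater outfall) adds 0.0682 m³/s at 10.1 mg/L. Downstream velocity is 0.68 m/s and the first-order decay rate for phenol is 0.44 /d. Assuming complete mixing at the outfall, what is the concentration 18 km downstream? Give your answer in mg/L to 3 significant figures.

1.74 mg/L

17.8 µg/L = 0.0178 mg/L.
After complete mixing, C₀ = (0.0682·10.1 + 0.28·0.0178) / 0.3482 = 1.993 mg/L.
Travel time t = 1.8e+04 m / 0.68 m/s = 2.647e+04 s = 0.3064 d.
C = 1.993·exp(−0.44·0.3064) = 1.993·0.8739 = 1.741 mg/L.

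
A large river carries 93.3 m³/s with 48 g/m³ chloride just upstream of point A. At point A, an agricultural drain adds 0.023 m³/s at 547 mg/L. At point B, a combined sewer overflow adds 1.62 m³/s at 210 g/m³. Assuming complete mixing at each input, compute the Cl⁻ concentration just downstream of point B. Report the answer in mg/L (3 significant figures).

After input A: C = (93.3·48 + 0.023·547) / 93.32 = 48.12 mg/L.
After input B: C = (93.32·48.12 + 1.62·210) / 94.94 = 50.89 mg/L.

50.9 mg/L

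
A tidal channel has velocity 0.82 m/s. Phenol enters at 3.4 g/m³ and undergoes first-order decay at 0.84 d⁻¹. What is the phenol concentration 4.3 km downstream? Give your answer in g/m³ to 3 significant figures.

Travel time t = 4.3 km / 0.82 m/s = 4300/0.82 = 5244 s = 0.06069 d.
First-order decay: C = 3.4·exp(−0.84·0.06069) = 3.4·0.9503 = 3.231 g/m³.

3.23 g/m³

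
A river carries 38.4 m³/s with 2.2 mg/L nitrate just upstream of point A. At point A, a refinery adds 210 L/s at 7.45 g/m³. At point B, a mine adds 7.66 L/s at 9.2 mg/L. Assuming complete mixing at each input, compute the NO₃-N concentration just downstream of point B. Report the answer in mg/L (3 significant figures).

2.23 mg/L

210 L/s = 0.21 m³/s.
After input A: C = (38.4·2.2 + 0.21·7.45) / 38.61 = 2.229 mg/L.
7.66 L/s = 0.00766 m³/s.
After input B: C = (38.61·2.229 + 0.00766·9.2) / 38.62 = 2.23 mg/L.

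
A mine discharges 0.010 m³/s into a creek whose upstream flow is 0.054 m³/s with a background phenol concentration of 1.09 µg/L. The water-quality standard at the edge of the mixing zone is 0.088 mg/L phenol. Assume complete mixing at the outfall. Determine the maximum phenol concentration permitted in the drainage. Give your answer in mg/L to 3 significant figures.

0.557 mg/L

1.09 µg/L = 0.00109 mg/L.
Mass balance: 0.088·0.064 = 0.01·Cₑ + 0.054·0.00109.
Cₑ = (0.005632 − 5.886e-05) / 0.01 = 0.5573 mg/L.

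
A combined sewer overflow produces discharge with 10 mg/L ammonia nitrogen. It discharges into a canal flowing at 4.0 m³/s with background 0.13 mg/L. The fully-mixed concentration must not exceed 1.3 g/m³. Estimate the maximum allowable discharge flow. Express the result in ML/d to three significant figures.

46.5 ML/d

Mass balance at complete mixing: C_std·(Q_w + Q_r) = Q_w·C_e + Q_r·C_b.
Rearranging, Q_w = Q_r·(C_std − C_b)/(C_e − C_std) = 4.0·(1.3 − 0.13) / (10 − 1.3) = 0.5379 m³/s.
= 46.48 ML/d.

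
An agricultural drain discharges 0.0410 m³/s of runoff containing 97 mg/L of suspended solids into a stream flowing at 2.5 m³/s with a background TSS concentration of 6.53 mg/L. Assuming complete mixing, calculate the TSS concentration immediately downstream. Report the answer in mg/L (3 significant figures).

7.99 mg/L

Flow-weighted mixing gives C = (0.041·97 + 2.5·6.53) / (0.041 + 2.5) = 20.3/2.541 = 7.99 mg/L.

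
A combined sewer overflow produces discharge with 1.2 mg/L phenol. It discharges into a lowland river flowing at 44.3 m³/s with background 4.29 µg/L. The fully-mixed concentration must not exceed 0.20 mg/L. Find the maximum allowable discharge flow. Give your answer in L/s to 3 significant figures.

4.29 µg/L = 0.00429 mg/L.
Mass balance at complete mixing: C_std·(Q_w + Q_r) = Q_w·C_e + Q_r·C_b.
Rearranging, Q_w = Q_r·(C_std − C_b)/(C_e − C_std) = 44.3·(0.2 − 0.00429) / (1.2 − 0.2) = 8.67 m³/s.
= 8670 L/s.

8670 L/s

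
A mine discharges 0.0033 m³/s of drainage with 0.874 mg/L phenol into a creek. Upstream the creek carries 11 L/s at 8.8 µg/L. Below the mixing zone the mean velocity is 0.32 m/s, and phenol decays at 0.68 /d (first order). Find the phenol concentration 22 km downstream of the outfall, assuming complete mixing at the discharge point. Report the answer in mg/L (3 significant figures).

0.121 mg/L

11 L/s = 0.011 m³/s.
8.8 µg/L = 0.0088 mg/L.
After complete mixing, C₀ = (0.0033·0.874 + 0.011·0.0088) / 0.0143 = 0.2085 mg/L.
Travel time t = 2.2e+04 m / 0.32 m/s = 6.875e+04 s = 0.7957 d.
C = 0.2085·exp(−0.68·0.7957) = 0.2085·0.5821 = 0.1213 mg/L.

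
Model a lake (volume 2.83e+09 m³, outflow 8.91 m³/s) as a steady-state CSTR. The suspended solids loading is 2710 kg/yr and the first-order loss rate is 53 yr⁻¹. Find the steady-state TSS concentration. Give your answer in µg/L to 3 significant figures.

Outflow Q = 8.91 m³/s × 3.156e+07 s/yr = 2.812e+08 m³/yr.
Steady-state CSTR mass balance: W = Q·C + k·V·C, so C = W/(Q + kV).
Q + kV = 2.812e+08 + 53·2.83e+09 = 1.503e+11 m³/yr.
C = 2710/1.503e+11 = 1.803e-08 kg/m³ = 1.803e-05 mg/L = 0.01803 µg/L.

0.0180 µg/L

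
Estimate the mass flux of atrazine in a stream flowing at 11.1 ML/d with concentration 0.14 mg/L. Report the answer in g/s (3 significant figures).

11.1 ML/d = 0.1285 m³/s.
Mass flux = Q·C = 0.1285 m³/s × 0.14 g/m³ = 0.01799 g/s.

0.0180 g/s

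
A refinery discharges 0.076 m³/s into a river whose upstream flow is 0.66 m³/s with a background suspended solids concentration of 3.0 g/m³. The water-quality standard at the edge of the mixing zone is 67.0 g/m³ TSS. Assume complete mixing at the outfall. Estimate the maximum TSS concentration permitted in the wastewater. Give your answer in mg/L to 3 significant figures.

623 mg/L

Mass balance: 67·0.736 = 0.076·Cₑ + 0.66·3.
Cₑ = (49.31 − 1.98) / 0.076 = 622.8 mg/L.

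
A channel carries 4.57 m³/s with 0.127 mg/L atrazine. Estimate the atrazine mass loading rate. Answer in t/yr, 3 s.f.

18.3 t/yr

Mass flux = Q·C = 4.57 m³/s × 0.127 g/m³ = 0.5804 g/s.
= 0.5804 g/s × 31.56 = 18.32 t/yr.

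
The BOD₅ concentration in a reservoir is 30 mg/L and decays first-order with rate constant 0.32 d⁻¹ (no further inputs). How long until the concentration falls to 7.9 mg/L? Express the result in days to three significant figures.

t = ln(C₀/C)/k = ln(30/7.9)/0.32 = 1.334/0.32 = 4.17 d.

4.17 d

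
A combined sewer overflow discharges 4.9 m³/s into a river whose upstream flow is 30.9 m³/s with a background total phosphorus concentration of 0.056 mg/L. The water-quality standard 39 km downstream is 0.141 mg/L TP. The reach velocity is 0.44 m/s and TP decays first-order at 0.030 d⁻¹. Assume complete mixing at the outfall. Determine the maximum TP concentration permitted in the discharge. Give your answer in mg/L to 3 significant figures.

Travel time to the compliance point: t = 3.9e+04/0.44 = 8.864e+04 s = 1.026 d; decay factor exp(−0.030·1.026) = 0.9697.
So the concentration just after mixing may be at most 0.141/0.9697 = 0.1454 mg/L.
Mass balance: 0.1454·35.8 = 4.9·Cₑ + 30.9·0.056.
Cₑ = (5.206 − 1.73) / 4.9 = 0.7092 mg/L.

0.709 mg/L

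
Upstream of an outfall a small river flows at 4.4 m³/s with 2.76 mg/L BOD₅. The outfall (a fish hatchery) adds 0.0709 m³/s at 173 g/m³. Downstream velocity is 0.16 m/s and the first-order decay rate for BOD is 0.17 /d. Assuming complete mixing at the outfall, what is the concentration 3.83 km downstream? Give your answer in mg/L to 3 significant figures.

5.21 mg/L

After complete mixing, C₀ = (0.0709·173 + 4.4·2.76) / 4.471 = 5.46 mg/L.
Travel time t = 3830 m / 0.16 m/s = 2.394e+04 s = 0.2771 d.
C = 5.46·exp(−0.17·0.2771) = 5.46·0.954 = 5.208 mg/L.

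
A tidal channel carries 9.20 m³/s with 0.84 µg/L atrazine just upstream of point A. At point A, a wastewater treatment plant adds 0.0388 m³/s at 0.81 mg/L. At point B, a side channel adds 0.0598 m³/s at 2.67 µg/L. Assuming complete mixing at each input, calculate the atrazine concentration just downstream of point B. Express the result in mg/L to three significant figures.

0.84 µg/L = 0.00084 mg/L.
After input A: C = (9.2·0.00084 + 0.0388·0.81) / 9.239 = 0.004238 mg/L.
2.67 µg/L = 0.00267 mg/L.
After input B: C = (9.239·0.004238 + 0.0598·0.00267) / 9.299 = 0.004228 mg/L.

0.00423 mg/L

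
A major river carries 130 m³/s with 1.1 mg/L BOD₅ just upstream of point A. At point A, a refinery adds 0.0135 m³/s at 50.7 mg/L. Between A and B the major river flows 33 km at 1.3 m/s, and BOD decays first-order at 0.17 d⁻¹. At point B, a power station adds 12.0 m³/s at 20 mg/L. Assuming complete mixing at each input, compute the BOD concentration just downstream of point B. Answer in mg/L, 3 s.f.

2.65 mg/L

After input A: C = (130·1.1 + 0.0135·50.7) / 130 = 1.105 mg/L.
Over the 33 km reach to input B (t = 2.538e+04 s = 0.2938 d), decay gives C = 1.105·exp(−0.17·0.2938) = 1.051 mg/L.
After input B: C = (130·1.051 + 12·20) / 142 = 2.652 mg/L.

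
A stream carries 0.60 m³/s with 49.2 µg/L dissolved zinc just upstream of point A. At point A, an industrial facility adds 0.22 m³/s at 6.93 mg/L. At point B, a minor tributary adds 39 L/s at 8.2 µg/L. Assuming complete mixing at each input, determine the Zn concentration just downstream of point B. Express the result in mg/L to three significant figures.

1.81 mg/L

49.2 µg/L = 0.0492 mg/L.
After input A: C = (0.6·0.0492 + 0.22·6.93) / 0.82 = 1.895 mg/L.
39 L/s = 0.039 m³/s.
8.2 µg/L = 0.0082 mg/L.
After input B: C = (0.82·1.895 + 0.039·0.0082) / 0.859 = 1.81 mg/L.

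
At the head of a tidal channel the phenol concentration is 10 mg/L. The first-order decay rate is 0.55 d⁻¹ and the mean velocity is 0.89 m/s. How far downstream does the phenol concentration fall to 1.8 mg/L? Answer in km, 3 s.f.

From C = C₀·e^(−kt), t = ln(C₀/C)/k = ln(10/1.8)/0.55 = 1.715/0.55 = 3.118 d.
Distance = v·t = 0.89 m/s × 2.694e+05 s = 2.397e+05 m = 239.7 km.

240 km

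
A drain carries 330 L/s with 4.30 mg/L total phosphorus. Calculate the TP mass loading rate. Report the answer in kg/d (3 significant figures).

123 kg/d

330 L/s = 0.33 m³/s.
Mass flux = Q·C = 0.33 m³/s × 4.3 g/m³ = 1.419 g/s.
= 1.419 g/s × 86.4 = 122.6 kg/d.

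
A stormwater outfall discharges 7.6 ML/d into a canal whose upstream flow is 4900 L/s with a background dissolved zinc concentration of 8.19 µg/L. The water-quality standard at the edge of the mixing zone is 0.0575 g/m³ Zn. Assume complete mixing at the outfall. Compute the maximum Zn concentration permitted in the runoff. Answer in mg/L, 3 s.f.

7.6 ML/d = 0.08796 m³/s.
4900 L/s = 4.9 m³/s.
8.19 µg/L = 0.00819 mg/L.
Mass balance: 0.0575·4.988 = 0.08796·Cₑ + 4.9·0.00819.
Cₑ = (0.2868 − 0.04013) / 0.08796 = 2.804 mg/L.

2.80 mg/L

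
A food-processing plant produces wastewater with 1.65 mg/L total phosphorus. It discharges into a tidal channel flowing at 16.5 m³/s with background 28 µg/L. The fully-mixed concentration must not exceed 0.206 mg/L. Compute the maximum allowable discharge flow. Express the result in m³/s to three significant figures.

28 µg/L = 0.028 mg/L.
Mass balance at complete mixing: C_std·(Q_w + Q_r) = Q_w·C_e + Q_r·C_b.
Rearranging, Q_w = Q_r·(C_std − C_b)/(C_e − C_std) = 16.5·(0.206 − 0.028) / (1.65 − 0.206) = 2.034 m³/s.

2.03 m³/s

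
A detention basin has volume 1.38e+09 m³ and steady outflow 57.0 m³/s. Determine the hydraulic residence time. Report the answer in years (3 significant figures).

0.767 yr

Q = 57.0 m³/s × 3.156e+07 s/yr = 1.799e+09 m³/yr.
Hydraulic residence time τ = V/Q = 1.38e+09/1.799e+09 = 0.7672 yr.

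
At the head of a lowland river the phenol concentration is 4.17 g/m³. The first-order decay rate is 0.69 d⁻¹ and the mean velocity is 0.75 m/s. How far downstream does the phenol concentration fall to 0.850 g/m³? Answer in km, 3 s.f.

149 km

From C = C₀·e^(−kt), t = ln(C₀/C)/k = ln(4.17/0.850)/0.69 = 1.59/0.69 = 2.305 d.
Distance = v·t = 0.75 m/s × 1.992e+05 s = 1.494e+05 m = 149.4 km.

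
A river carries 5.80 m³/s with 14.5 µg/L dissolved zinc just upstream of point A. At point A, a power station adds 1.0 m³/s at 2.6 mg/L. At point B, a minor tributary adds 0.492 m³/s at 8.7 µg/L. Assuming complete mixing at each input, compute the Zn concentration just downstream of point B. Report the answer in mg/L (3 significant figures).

0.369 mg/L

14.5 µg/L = 0.0145 mg/L.
After input A: C = (5.8·0.0145 + 1·2.6) / 6.8 = 0.3947 mg/L.
8.7 µg/L = 0.0087 mg/L.
After input B: C = (6.8·0.3947 + 0.492·0.0087) / 7.292 = 0.3687 mg/L.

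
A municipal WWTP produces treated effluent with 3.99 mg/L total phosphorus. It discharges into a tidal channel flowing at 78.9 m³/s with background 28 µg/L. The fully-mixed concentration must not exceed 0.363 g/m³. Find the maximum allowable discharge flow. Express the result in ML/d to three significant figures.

630 ML/d

28 µg/L = 0.028 mg/L.
Mass balance at complete mixing: C_std·(Q_w + Q_r) = Q_w·C_e + Q_r·C_b.
Rearranging, Q_w = Q_r·(C_std − C_b)/(C_e − C_std) = 78.9·(0.363 − 0.028) / (3.99 − 0.363) = 7.287 m³/s.
= 629.6 ML/d.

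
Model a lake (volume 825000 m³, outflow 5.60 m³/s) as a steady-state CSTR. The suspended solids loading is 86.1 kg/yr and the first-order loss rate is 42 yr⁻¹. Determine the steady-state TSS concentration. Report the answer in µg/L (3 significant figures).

Outflow Q = 5.60 m³/s × 3.156e+07 s/yr = 1.767e+08 m³/yr.
Steady-state CSTR mass balance: W = Q·C + k·V·C, so C = W/(Q + kV).
Q + kV = 1.767e+08 + 42·825000 = 2.114e+08 m³/yr.
C = 86.1/2.114e+08 = 4.073e-07 kg/m³ = 0.0004073 mg/L = 0.4073 µg/L.

0.407 µg/L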